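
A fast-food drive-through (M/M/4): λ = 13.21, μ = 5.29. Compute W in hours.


a = 2.4972; ρ = 0.6243; P₀ = 0.073949
Lq = P₀·a^c·ρ/(c!(1−ρ)²) = 0.52990
Wq = Lq/λ = 0.52990/13.21 = 0.04011 hr
W = Wq + 1/μ = 0.04011 + 0.18904 = 0.22915 hr

Final: 0.22915 hr


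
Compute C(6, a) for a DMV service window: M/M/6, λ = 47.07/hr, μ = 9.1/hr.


a = λ/μ = 5.1725; ρ = a/6 = 0.8621
P₀ = 0.003376 (from M/M/c formula)
C(c,a) = [a^c/(c!(1−ρ))]·P₀ = [19152.11919/(720·0.1379)]·0.003376
= 192.87769·0.003376 = 0.651229

Final: 0.651229


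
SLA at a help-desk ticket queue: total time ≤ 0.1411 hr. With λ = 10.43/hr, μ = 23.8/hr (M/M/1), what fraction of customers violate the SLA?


W ~ Exponential(μ−λ) for M/M/1.
μ − λ = 23.8 − 10.43 = 13.3700
P(W > t) = e^{−(μ−λ)t} = e^{−1.8865} = 0.151600

Final: 0.151600


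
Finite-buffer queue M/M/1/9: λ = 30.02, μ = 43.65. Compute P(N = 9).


ρ = λ/μ = 30.02/43.65 = 0.6877
P_K = (1−ρ)ρ^K/(1−ρ^(K+1)) = (0.3123·0.034422)/(1 − 0.023674)
= 0.010749/0.976326 = 0.011009

Final: 0.011009


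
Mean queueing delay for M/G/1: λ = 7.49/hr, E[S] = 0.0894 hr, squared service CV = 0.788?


ρ = λ·E[S] = 7.49·0.0894 = 0.6696
E[S²] = E[S]²(1+C_s²) = 0.0894²·(1+0.788) = 0.014290
Wq = λ·E[S²]/(2(1−ρ)) = 7.49·0.014290/(2·0.3304) = 0.16198 hr

Final: 0.16198 hr


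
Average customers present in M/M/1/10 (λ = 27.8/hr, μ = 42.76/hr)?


ρ = 27.8/42.76 = 0.6501
L = ρ[1 − (K+1)ρ^K + Kρ^(K+1)] / [(1−ρ)(1−ρ^(K+1))]
Numerator: 0.6501·(1 − 11·0.013492 + 10·0.008772) = 0.610680
Denominator: (0.3499)·(0.991228) = 0.346791
L = 0.610680/0.346791 = 1.7609

Final: 1.7609


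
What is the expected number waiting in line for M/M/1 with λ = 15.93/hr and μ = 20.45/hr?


ρ = 15.93/20.45 = 0.7790
Lq = ρ²/(1−ρ) = 0.6068/0.2210 = 2.7454

Final: 2.7454


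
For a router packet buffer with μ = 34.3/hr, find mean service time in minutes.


Mean service time = 1/μ = 1/34.3 hour = 0.02915 hour
In minutes: 0.02915 × 60 = 1.7493 min

Final: 1.7493 min


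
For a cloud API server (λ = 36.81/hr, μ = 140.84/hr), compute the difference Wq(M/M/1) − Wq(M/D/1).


ρ = 36.81/140.84 = 0.2614
Wq(M/M/1) = ρ/(μ−λ) = 0.2614/104.03 = 0.002512 hr
Wq(M/D/1) = ρ/(2(μ−λ)) = 0.001256 hr
Savings = 0.002512 − 0.001256 = 0.001256 hr

Final: 0.001256 hr


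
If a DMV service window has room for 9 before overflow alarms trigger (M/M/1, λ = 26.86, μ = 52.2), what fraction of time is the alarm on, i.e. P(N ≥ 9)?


ρ = 26.86/52.2 = 0.5146
P(N ≥ n) = ρ^n = 0.5146^9 = 0.002529

Final: 0.002529


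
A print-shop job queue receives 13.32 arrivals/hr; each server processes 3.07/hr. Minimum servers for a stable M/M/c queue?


Stability requires cμ > λ ⇔ c > λ/μ.
λ/μ = 13.32/3.07 = 4.3388
Minimum integer c = ⌊4.3388⌋ + 1 = 5
Check: 5·3.07 = 15.35 > 13.32, while 4·3.07 = 12.28 ≤ 13.32

Final: 5 servers


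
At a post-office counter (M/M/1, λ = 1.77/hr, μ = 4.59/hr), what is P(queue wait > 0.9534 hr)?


ρ = 1.77/4.59 = 0.3856
P(Wq > t) = ρ·e^{−(μ−λ)t} = 0.3856·e^{−2.6886}
= 0.3856·0.067977 = 0.026213

Final: 0.026213


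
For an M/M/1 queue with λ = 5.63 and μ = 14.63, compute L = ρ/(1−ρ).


ρ = λ/μ = 5.63/14.63 = 0.3848
L = ρ/(1−ρ) = 0.3848/(1 − 0.3848) = 0.3848/0.6152 = 0.6256

Final: 0.6256


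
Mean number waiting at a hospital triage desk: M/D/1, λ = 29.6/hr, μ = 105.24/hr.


ρ = 29.6/105.24 = 0.2813
M/D/1: Lq = ρ²/(2(1−ρ)) = 0.07911/(2·0.7187) = 0.05503

Final: 0.05503


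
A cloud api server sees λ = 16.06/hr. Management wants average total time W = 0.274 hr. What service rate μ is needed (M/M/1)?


W = 1/(μ−λ) ⇒ μ − λ = 1/W = 1/0.274 = 3.6496
μ = λ + 1/W = 16.06 + 3.6496 = 19.7096 per hr

Final: 19.7096 /hr


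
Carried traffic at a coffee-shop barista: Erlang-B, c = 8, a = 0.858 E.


B(8,0.858) = 0.000003089 (Erlang-B)
Carried load = a(1 − B) = 0.858·(1 − 0.000003089) = 0.858·0.999997 = 0.8580 E

Final: 0.8580 Erlangs


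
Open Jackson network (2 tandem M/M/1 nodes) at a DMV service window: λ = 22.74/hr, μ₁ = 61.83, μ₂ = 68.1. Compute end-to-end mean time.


Each node sees arrival rate λ = 22.74/hr (tandem ⇒ throughput preserved).
W₁ = 1/(μ₁−λ) = 1/(61.83−22.74) = 0.02558 hr
W₂ = 1/(μ₂−λ) = 1/(68.1−22.74) = 0.02205 hr
W_total = W₁ + W₂ = 0.02558 + 0.02205 = 0.04763 hr

Final: 0.04763 hr


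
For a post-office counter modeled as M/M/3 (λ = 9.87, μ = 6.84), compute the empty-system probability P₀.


a = λ/μ = 9.87/6.84 = 1.4430; ρ = a/c = 0.4810
Σ_{k=0}^{2} a^k/k! (terms k=0..2) = 1.00000 + 1.44298 + 1.04110 = 3.48408
Tail: a^3/(3!(1−ρ)) = 3.00458/(6·0.5190) = 0.96485
P₀ = 1/(3.48408 + 0.96485) = 1/4.44893 = 0.224773

Final: 0.224773


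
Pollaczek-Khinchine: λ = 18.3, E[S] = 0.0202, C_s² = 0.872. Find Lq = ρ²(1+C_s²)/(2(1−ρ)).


ρ = λ·E[S] = 18.3·0.0202 = 0.3697
Lq = ρ²(1+C_s²)/(2(1−ρ)) = 0.1366·(1+0.872)/(2·0.6303)
= 0.1366·1.8720/1.2607 = 0.20291

Final: 0.20291


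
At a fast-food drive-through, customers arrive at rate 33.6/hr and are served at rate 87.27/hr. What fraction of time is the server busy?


ρ = λ/μ = 33.6/87.27 = 0.3850

Final: 0.3850


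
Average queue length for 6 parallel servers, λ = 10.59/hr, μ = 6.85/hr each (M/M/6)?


a = λ/μ = 1.5460; ρ = a/6 = 0.2577
P₀ = 0.213037
Lq = P₀·a^c·ρ / (c!·(1−ρ)²) = 0.213037·13.65313·0.2577/(720·0.55106)
= 0.001889

Final: 0.001889


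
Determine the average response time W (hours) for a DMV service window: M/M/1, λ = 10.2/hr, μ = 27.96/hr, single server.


W = 1/(μ−λ) = 1/(27.96 − 10.2) = 1/17.76 = 0.05631 hr

Final: 0.05631 hr


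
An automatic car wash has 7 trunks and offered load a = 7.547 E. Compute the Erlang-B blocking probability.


B(c,a) = (a^c/c!) / Σ_{k=0}^{c} a^k/k!
a^7/7! = 276.687738
Σ terms (k=0..7): 1.00000 + 7.54700 + 28.47860 + 71.64268 + 135.17182 + 204.02834 + 256.63365 + 276.68774 = 981.189833
B = 276.687738/981.189833 = 0.281992

Final: 0.281992


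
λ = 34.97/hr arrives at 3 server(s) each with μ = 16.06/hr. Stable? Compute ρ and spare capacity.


Total capacity cμ = 3·16.06 = 48.18/hr
ρ = λ/(cμ) = 34.97/48.18 = 0.7258
Stable ⇔ ρ < 1: YES
Spare capacity = cμ − λ = 48.18 − 34.97 = 13.21/hr

Final: ρ = 0.7258; stable; margin = 13.21/hr


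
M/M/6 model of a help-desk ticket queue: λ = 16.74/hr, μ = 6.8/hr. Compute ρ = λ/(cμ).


ρ = λ/(cμ) = 16.74/(6·6.8) = 16.74/40.80 = 0.4103

Final: 0.4103


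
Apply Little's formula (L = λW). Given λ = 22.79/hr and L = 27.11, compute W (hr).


W = L/λ = 27.11/22.79 = 1.1896 hr

Final: 1.1896 hr


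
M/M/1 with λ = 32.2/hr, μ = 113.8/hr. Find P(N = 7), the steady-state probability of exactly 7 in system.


ρ = 32.2/113.8 = 0.2830
P_n = (1−ρ)·ρ^n = (1 − 0.2830)·0.2830^7 = 0.7170·0.0001452 = 0.0001041

Final: 0.0001041


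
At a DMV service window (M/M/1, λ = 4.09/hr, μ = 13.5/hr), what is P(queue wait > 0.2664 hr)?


ρ = 4.09/13.5 = 0.3030
P(Wq > t) = ρ·e^{−(μ−λ)t} = 0.3030·e^{−2.5068}
= 0.3030·0.081527 = 0.024700

Final: 0.024700


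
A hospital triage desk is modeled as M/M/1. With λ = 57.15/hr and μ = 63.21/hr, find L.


ρ = λ/μ = 57.15/63.21 = 0.9041
L = ρ/(1−ρ) = 0.9041/(1 − 0.9041) = 0.9041/0.09587 = 9.4307

Final: 9.4307


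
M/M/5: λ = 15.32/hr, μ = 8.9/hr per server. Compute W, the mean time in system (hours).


a = 1.7213; ρ = 0.3443; P₀ = 0.178227
Lq = P₀·a^c·ρ/(c!(1−ρ)²) = 0.01797
Wq = Lq/λ = 0.01797/15.32 = 0.001173 hr
W = Wq + 1/μ = 0.001173 + 0.11236 = 0.11353 hr

Final: 0.11353 hr


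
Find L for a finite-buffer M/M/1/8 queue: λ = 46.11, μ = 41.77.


ρ = 46.11/41.77 = 1.1039
L = ρ[1 − (K+1)ρ^K + Kρ^(K+1)] / [(1−ρ)(1−ρ^(K+1))]
Numerator: 1.1039·(1 − 9·2.205186 + 8·2.434310) = 0.693036
Denominator: (-0.1039)·(-1.434310) = 0.149028
L = 0.693036/0.149028 = 4.6504

Final: 4.6504


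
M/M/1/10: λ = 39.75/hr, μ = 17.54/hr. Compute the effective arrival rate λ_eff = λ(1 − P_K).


ρ = 2.2662; P_K = (1−ρ)ρ^10/(1−ρ^11) = 0.558811
λ_eff = λ(1 − P_K) = 39.75·(1 − 0.558811) = 39.75·0.441189 = 17.5373 /hr

Final: 17.5373 /hr


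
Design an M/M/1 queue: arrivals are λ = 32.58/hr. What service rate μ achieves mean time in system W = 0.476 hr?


W = 1/(μ−λ) ⇒ μ − λ = 1/W = 1/0.476 = 2.1008
μ = λ + 1/W = 32.58 + 2.1008 = 34.6808 per hr

Final: 34.6808 /hr


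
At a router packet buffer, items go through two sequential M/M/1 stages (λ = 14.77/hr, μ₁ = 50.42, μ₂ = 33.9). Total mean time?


Each node sees arrival rate λ = 14.77/hr (tandem ⇒ throughput preserved).
W₁ = 1/(μ₁−λ) = 1/(50.42−14.77) = 0.02805 hr
W₂ = 1/(μ₂−λ) = 1/(33.9−14.77) = 0.05227 hr
W_total = W₁ + W₂ = 0.02805 + 0.05227 = 0.08032 hr

Final: 0.08032 hr


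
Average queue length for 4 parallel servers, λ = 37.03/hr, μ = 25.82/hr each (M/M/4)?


a = λ/μ = 1.4342; ρ = a/4 = 0.3585
P₀ = 0.236463
Lq = P₀·a^c·ρ / (c!·(1−ρ)²) = 0.236463·4.23048·0.3585/(24·0.41147)
= 0.03632

Final: 0.03632


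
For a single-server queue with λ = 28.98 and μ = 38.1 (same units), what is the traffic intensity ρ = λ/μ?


ρ = λ/μ = 28.98/38.1 = 0.7606

Final: 0.7606


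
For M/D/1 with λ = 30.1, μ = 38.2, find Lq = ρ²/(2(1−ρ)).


ρ = 30.1/38.2 = 0.7880
M/D/1: Lq = ρ²/(2(1−ρ)) = 0.6209/(2·0.2120) = 1.46405

Final: 1.46405


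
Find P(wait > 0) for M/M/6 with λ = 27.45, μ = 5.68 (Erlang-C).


a = λ/μ = 4.8327; ρ = a/6 = 0.8055
P₀ = 0.005815 (from M/M/c formula)
C(c,a) = [a^c/(c!(1−ρ))]·P₀ = [12739.84307/(720·0.1945)]·0.005815
= 90.95313·0.005815 = 0.528885

Final: 0.528885


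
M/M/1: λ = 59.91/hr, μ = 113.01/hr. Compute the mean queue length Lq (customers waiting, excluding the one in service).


ρ = 59.91/113.01 = 0.5301
Lq = ρ²/(1−ρ) = 0.2810/0.4699 = 0.5981

Final: 0.5981


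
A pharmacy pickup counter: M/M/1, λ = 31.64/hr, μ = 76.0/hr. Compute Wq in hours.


ρ = 31.64/76.0 = 0.4163
Wq = ρ/(μ−λ) = 0.4163/(76.0 − 31.64) = 0.4163/44.36 = 0.009385 hr

Final: 0.009385 hr


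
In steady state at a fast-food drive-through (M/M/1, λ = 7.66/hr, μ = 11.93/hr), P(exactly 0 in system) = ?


ρ = 7.66/11.93 = 0.6421
P_n = (1−ρ)·ρ^n = (1 − 0.6421)·0.6421^0 = 0.3579·1.000000 = 0.357921

Final: 0.357921


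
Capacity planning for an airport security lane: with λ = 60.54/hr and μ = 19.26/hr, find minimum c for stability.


Stability requires cμ > λ ⇔ c > λ/μ.
λ/μ = 60.54/19.26 = 3.1433
Minimum integer c = ⌊3.1433⌋ + 1 = 4
Check: 4·19.26 = 77.04 > 60.54, while 3·19.26 = 57.78 ≤ 60.54

Final: 4 servers


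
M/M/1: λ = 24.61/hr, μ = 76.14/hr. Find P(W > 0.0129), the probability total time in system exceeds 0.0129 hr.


W ~ Exponential(μ−λ) for M/M/1.
μ − λ = 76.14 − 24.61 = 51.5300
P(W > t) = e^{−(μ−λ)t} = e^{−0.6647} = 0.514409

Final: 0.514409


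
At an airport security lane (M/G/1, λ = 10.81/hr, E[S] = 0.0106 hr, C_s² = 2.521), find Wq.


ρ = λ·E[S] = 10.81·0.0106 = 0.1146
E[S²] = E[S]²(1+C_s²) = 0.0106²·(1+2.521) = 0.0003956
Wq = λ·E[S²]/(2(1−ρ)) = 10.81·0.0003956/(2·0.8854) = 0.002415 hr

Final: 0.002415 hr


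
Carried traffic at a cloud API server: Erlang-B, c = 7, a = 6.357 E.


B(7,6.357) = 0.208186 (Erlang-B)
Carried load = a(1 − B) = 6.357·(1 − 0.208186) = 6.357·0.791814 = 5.0336 E

Final: 5.0336 Erlangs


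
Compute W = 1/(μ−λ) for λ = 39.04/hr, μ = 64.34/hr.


W = 1/(μ−λ) = 1/(64.34 − 39.04) = 1/25.30 = 0.03953 hr

Final: 0.03953 hr


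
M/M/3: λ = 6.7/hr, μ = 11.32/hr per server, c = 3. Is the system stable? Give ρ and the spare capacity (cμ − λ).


Total capacity cμ = 3·11.32 = 33.96/hr
ρ = λ/(cμ) = 6.7/33.96 = 0.1973
Stable ⇔ ρ < 1: YES
Spare capacity = cμ − λ = 33.96 − 6.7 = 27.26/hr

Final: ρ = 0.1973; stable; margin = 27.26/hr


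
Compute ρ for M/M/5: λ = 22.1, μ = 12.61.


ρ = λ/(cμ) = 22.1/(5·12.61) = 22.1/63.05 = 0.3505

Final: 0.3505


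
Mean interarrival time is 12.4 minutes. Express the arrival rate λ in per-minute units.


λ = 1/(interarrival time) in consistent units.
1 minute = 1 min, so λ = 1/12.4 = 0.08065 per minute

Final: 0.08065 /min


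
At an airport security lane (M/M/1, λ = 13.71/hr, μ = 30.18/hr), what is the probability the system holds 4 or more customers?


ρ = 13.71/30.18 = 0.4543
P(N ≥ n) = ρ^n = 0.4543^4 = 0.042587

Final: 0.042587


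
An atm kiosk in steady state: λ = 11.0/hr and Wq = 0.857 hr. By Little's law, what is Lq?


Lq = λWq = 11.0·0.857 = 9.4270

Final: 9.4270


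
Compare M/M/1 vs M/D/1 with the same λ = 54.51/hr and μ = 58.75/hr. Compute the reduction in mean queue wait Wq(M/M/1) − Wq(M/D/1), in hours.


ρ = 54.51/58.75 = 0.9278
Wq(M/M/1) = ρ/(μ−λ) = 0.9278/4.24 = 0.21883 hr
Wq(M/D/1) = ρ/(2(μ−λ)) = 0.10941 hr
Savings = 0.21883 − 0.10941 = 0.10941 hr

Final: 0.10941 hr


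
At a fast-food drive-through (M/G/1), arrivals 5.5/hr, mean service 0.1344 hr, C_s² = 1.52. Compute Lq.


ρ = λ·E[S] = 5.5·0.1344 = 0.7392
Lq = ρ²(1+C_s²)/(2(1−ρ)) = 0.5464·(1+1.52)/(2·0.2608)
= 0.5464·2.5200/0.5216 = 2.63990

Final: 2.63990


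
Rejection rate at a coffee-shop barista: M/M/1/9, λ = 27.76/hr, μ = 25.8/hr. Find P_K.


ρ = λ/μ = 27.76/25.8 = 1.0760
P_K = (1−ρ)ρ^K/(1−ρ^(K+1)) = (-0.07597·1.932848)/(1 − 2.079685)
= -0.146837/-1.079685 = 0.135999

Final: 0.135999


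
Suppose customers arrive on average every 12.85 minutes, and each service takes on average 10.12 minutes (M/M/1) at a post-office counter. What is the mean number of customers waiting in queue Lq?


λ = 60/12.85 = 4.6693 /hr
μ = 60/10.12 = 5.9289 /hr
ρ = λ/μ = 4.6693/5.9289 = 0.7875
Lq = ρ²/(1−ρ) = 0.6202/0.2125 = 2.9194

Final: 2.9194


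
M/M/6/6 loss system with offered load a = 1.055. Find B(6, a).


B(c,a) = (a^c/c!) / Σ_{k=0}^{c} a^k/k!
a^6/6! = 0.001915
Σ terms (k=0..6): 1.00000 + 1.05500 + 0.55651 + 0.19571 + 0.05162 + 0.01089 + 0.001915 = 2.871643
B = 0.001915/2.871643 = 0.0006669

Final: 0.0006669


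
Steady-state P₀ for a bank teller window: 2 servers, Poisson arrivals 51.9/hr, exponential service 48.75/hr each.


a = λ/μ = 51.9/48.75 = 1.0646; ρ = a/c = 0.5323
Σ_{k=0}^{1} a^k/k! (terms k=0..1) = 1.00000 + 1.06462 = 2.06462
Tail: a^2/(2!(1−ρ)) = 1.13341/(2·0.4677) = 1.21170
P₀ = 1/(2.06462 + 1.21170) = 1/3.27632 = 0.305221

Final: 0.305221


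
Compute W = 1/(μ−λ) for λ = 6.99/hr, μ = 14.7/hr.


W = 1/(μ−λ) = 1/(14.7 − 6.99) = 1/7.71 = 0.1297 hr

Final: 0.1297 hr


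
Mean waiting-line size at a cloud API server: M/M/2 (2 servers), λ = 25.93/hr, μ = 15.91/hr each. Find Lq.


a = λ/μ = 1.6298; ρ = a/2 = 0.8149
P₀ = 0.101991
Lq = P₀·a^c·ρ / (c!·(1−ρ)²) = 0.101991·2.65622·0.8149/(2·0.03426)
= 3.22159

Final: 3.22159


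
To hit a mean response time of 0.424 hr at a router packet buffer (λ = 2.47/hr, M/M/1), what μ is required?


W = 1/(μ−λ) ⇒ μ − λ = 1/W = 1/0.424 = 2.3585
μ = λ + 1/W = 2.47 + 2.3585 = 4.8285 per hr

Final: 4.8285 /hr


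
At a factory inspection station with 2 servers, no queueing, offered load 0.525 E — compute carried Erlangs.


B(2,0.525) = 0.082879 (Erlang-B)
Carried load = a(1 − B) = 0.525·(1 − 0.082879) = 0.525·0.917121 = 0.4815 E

Final: 0.4815 Erlangs


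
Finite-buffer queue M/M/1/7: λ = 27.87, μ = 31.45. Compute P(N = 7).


ρ = λ/μ = 27.87/31.45 = 0.8862
P_K = (1−ρ)ρ^K/(1−ρ^(K+1)) = (0.1138·0.429155)/(1 − 0.380304)
= 0.048851/0.619696 = 0.078831

Final: 0.078831


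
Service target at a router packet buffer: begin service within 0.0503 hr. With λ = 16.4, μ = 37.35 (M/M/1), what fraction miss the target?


ρ = 16.4/37.35 = 0.4391
P(Wq > t) = ρ·e^{−(μ−λ)t} = 0.4391·e^{−1.0538}
= 0.4391·0.348616 = 0.153074

Final: 0.153074


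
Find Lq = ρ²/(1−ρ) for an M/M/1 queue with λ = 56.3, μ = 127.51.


ρ = 56.3/127.51 = 0.4415
Lq = ρ²/(1−ρ) = 0.1950/0.5585 = 0.3491

Final: 0.3491


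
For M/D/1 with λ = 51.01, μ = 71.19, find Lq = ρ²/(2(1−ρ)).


ρ = 51.01/71.19 = 0.7165
M/D/1: Lq = ρ²/(2(1−ρ)) = 0.5134/(2·0.2835) = 0.90561

Final: 0.90561


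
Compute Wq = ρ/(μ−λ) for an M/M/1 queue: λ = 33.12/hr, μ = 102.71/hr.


ρ = 33.12/102.71 = 0.3225
Wq = ρ/(μ−λ) = 0.3225/(102.71 − 33.12) = 0.3225/69.59 = 0.004634 hr

Final: 0.004634 hr


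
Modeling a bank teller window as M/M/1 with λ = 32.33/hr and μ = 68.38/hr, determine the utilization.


ρ = λ/μ = 32.33/68.38 = 0.4728

Final: 0.4728


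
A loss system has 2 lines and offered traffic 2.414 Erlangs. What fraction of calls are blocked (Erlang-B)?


B(c,a) = (a^c/c!) / Σ_{k=0}^{c} a^k/k!
a^2/2! = 2.913698
Σ terms (k=0..2): 1.00000 + 2.41400 + 2.91370 = 6.327698
B = 2.913698/6.327698 = 0.460467

Final: 0.460467


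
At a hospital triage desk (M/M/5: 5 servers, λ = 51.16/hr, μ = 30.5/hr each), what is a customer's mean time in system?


a = 1.6774; ρ = 0.3355; P₀ = 0.186320
Lq = P₀·a^c·ρ/(c!(1−ρ)²) = 0.01566
Wq = Lq/λ = 0.01566/51.16 = 0.0003062 hr
W = Wq + 1/μ = 0.0003062 + 0.03279 = 0.03309 hr

Final: 0.03309 hr


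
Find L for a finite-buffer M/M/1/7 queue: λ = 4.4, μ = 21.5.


ρ = 4.4/21.5 = 0.2047
L = ρ[1 − (K+1)ρ^K + Kρ^(K+1)] / [(1−ρ)(1−ρ^(K+1))]
Numerator: 0.2047·(1 − 8·0.00001503 + 7·0.000003077) = 0.204631
Denominator: (0.7953)·(0.999997) = 0.795346
L = 0.204631/0.795346 = 0.2573

Final: 0.2573


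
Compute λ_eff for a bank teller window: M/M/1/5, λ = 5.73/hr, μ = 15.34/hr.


ρ = 0.3735; P_K = (1−ρ)ρ^5/(1−ρ^6) = 0.004568
λ_eff = λ(1 − P_K) = 5.73·(1 − 0.004568) = 5.73·0.995432 = 5.7038 /hr

Final: 5.7038 /hr


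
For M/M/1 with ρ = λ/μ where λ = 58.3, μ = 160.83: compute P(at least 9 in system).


ρ = 58.3/160.83 = 0.3625
P(N ≥ n) = ρ^n = 0.3625^9 = 0.0001081

Final: 0.0001081


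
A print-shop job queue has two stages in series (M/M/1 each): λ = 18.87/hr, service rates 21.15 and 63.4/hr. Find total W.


Each node sees arrival rate λ = 18.87/hr (tandem ⇒ throughput preserved).
W₁ = 1/(μ₁−λ) = 1/(21.15−18.87) = 0.43860 hr
W₂ = 1/(μ₂−λ) = 1/(63.4−18.87) = 0.02246 hr
W_total = W₁ + W₂ = 0.43860 + 0.02246 = 0.46105 hr

Final: 0.46105 hr


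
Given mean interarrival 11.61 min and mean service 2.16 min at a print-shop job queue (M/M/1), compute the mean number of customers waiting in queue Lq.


λ = 60/11.61 = 5.1680 /hr
μ = 60/2.16 = 27.7778 /hr
ρ = λ/μ = 5.1680/27.7778 = 0.1860
Lq = ρ²/(1−ρ) = 0.03461/0.8140 = 0.04252

Final: 0.04252


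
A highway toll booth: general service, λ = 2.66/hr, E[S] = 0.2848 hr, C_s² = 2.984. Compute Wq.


ρ = λ·E[S] = 2.66·0.2848 = 0.7576
E[S²] = E[S]²(1+C_s²) = 0.2848²·(1+2.984) = 0.323146
Wq = λ·E[S²]/(2(1−ρ)) = 2.66·0.323146/(2·0.2424) = 1.77281 hr

Final: 1.77281 hr


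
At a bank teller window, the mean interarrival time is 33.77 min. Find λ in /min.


λ = 1/(interarrival time) in consistent units.
1 minute = 1 min, so λ = 1/33.77 = 0.02961 per minute

Final: 0.02961 /min


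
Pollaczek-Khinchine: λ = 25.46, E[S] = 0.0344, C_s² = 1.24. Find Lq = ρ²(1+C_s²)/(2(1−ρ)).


ρ = λ·E[S] = 25.46·0.0344 = 0.8758
Lq = ρ²(1+C_s²)/(2(1−ρ)) = 0.7671·(1+1.24)/(2·0.1242)
= 0.7671·2.2400/0.2484 = 6.91853

Final: 6.91853


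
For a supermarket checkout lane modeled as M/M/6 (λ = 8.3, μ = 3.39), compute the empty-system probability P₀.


a = λ/μ = 8.3/3.39 = 2.4484; ρ = a/c = 0.4081
Σ_{k=0}^{5} a^k/k! (terms k=0..5) = 1.00000 + 2.44838 + 2.99728 + 2.44615 + 1.49728 + 0.73318 = 11.12227
Tail: a^6/(6!(1−ρ)) = 215.41223/(720·0.5919) = 0.50543
P₀ = 1/(11.12227 + 0.50543) = 1/11.62770 = 0.086002

Final: 0.086002


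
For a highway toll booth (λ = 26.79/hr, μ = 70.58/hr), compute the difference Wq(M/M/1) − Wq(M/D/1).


ρ = 26.79/70.58 = 0.3796
Wq(M/M/1) = ρ/(μ−λ) = 0.3796/43.79 = 0.008668 hr
Wq(M/D/1) = ρ/(2(μ−λ)) = 0.004334 hr
Savings = 0.008668 − 0.004334 = 0.004334 hr

Final: 0.004334 hr


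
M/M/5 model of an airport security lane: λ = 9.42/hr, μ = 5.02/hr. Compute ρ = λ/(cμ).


ρ = λ/(cμ) = 9.42/(5·5.02) = 9.42/25.10 = 0.3753

Final: 0.3753


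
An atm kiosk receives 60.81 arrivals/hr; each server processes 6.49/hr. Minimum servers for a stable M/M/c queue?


Stability requires cμ > λ ⇔ c > λ/μ.
λ/μ = 60.81/6.49 = 9.3698
Minimum integer c = ⌊9.3698⌋ + 1 = 10
Check: 10·6.49 = 64.90 > 60.81, while 9·6.49 = 58.41 ≤ 60.81

Final: 10 servers


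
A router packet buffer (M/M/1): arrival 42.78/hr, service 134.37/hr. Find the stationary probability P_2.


ρ = 42.78/134.37 = 0.3184
P_n = (1−ρ)·ρ^n = (1 − 0.3184)·0.3184^2 = 0.6816·0.101362 = 0.069091

Final: 0.069091


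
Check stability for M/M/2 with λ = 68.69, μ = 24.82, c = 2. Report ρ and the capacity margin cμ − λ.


Total capacity cμ = 2·24.82 = 49.64/hr
ρ = λ/(cμ) = 68.69/49.64 = 1.3838
Stable ⇔ ρ < 1: NO
Spare capacity = cμ − λ = 49.64 − 68.69 = -19.05/hr

Final: ρ = 1.3838; unstable; margin = -19.05/hr


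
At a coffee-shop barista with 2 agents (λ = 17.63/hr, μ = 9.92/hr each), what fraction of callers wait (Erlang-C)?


a = λ/μ = 1.7772; ρ = a/2 = 0.8886
P₀ = 0.058981 (from M/M/c formula)
C(c,a) = [a^c/(c!(1−ρ))]·P₀ = [3.15850/(2·0.1114)]·0.058981
= 14.17753·0.058981 = 0.836198

Final: 0.836198


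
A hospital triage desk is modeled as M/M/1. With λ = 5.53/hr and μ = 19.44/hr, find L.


ρ = λ/μ = 5.53/19.44 = 0.2845
L = ρ/(1−ρ) = 0.2845/(1 − 0.2845) = 0.2845/0.7155 = 0.3976

Final: 0.3976


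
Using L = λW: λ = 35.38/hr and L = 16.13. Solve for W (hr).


W = L/λ = 16.13/35.38 = 0.4559 hr

Final: 0.4559 hr


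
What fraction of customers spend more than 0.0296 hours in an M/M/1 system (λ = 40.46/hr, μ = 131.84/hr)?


W ~ Exponential(μ−λ) for M/M/1.
μ − λ = 131.84 − 40.46 = 91.3800
P(W > t) = e^{−(μ−λ)t} = e^{−2.7048} = 0.066880

Final: 0.066880


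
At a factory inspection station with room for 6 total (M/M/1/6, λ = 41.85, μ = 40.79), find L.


ρ = 41.85/40.79 = 1.0260
L = ρ[1 − (K+1)ρ^K + Kρ^(K+1)] / [(1−ρ)(1−ρ^(K+1))]
Numerator: 1.0260·(1 − 7·1.166408 + 6·1.196719) = 0.015861
Denominator: (-0.02599)·(-0.196719) = 0.005112
L = 0.015861/0.005112 = 3.1026

Final: 3.1026


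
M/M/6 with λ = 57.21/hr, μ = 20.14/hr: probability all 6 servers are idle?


a = λ/μ = 57.21/20.14 = 2.8406; ρ = a/c = 0.4734
Σ_{k=0}^{5} a^k/k! (terms k=0..5) = 1.00000 + 2.84062 + 4.03455 + 3.82020 + 2.71293 + 1.54128 = 15.94957
Tail: a^6/(6!(1−ρ)) = 525.38164/(720·0.5266) = 1.38577
P₀ = 1/(15.94957 + 1.38577) = 1/17.33534 = 0.057686

Final: 0.057686


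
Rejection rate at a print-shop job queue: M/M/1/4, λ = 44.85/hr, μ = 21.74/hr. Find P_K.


ρ = λ/μ = 44.85/21.74 = 2.0630
P_K = (1−ρ)ρ^K/(1−ρ^(K+1)) = (-1.0630·18.113886)/(1 − 37.369263)
= -19.255377/-36.369263 = 0.529441

Final: 0.529441


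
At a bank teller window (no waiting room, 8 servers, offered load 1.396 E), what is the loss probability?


B(c,a) = (a^c/c!) / Σ_{k=0}^{c} a^k/k!
a^8/8! = 0.0003577
Σ terms (k=0..8): 1.00000 + 1.39600 + 0.97441 + 0.45342 + 0.15825 + 0.04418 + 0.01028 + 0.002050 + 0.0003577 = 4.038947
B = 0.0003577/4.038947 = 0.00008857

Final: 0.00008857


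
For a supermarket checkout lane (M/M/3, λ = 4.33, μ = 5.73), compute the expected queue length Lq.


a = λ/μ = 0.7557; ρ = a/3 = 0.2519
P₀ = 0.467874
Lq = P₀·a^c·ρ / (c!·(1−ρ)²) = 0.467874·0.43152·0.2519/(6·0.55967)
= 0.01514

Final: 0.01514


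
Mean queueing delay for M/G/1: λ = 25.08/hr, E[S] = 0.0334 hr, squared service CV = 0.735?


ρ = λ·E[S] = 25.08·0.0334 = 0.8377
E[S²] = E[S]²(1+C_s²) = 0.0334²·(1+0.735) = 0.001935
Wq = λ·E[S²]/(2(1−ρ)) = 25.08·0.001935/(2·0.1623) = 0.14952 hr

Final: 0.14952 hr


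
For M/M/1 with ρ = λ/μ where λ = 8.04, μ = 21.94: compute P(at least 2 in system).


ρ = 8.04/21.94 = 0.3665
P(N ≥ n) = ρ^n = 0.3665^2 = 0.134289

Final: 0.134289


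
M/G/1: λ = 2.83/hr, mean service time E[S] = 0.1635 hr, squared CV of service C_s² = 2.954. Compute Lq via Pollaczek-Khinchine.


ρ = λ·E[S] = 2.83·0.1635 = 0.4627
Lq = ρ²(1+C_s²)/(2(1−ρ)) = 0.2141·(1+2.954)/(2·0.5373)
= 0.2141·3.9540/1.0746 = 0.78778

Final: 0.78778


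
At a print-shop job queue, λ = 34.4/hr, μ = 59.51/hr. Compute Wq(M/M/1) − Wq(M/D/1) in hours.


ρ = 34.4/59.51 = 0.5781
Wq(M/M/1) = ρ/(μ−λ) = 0.5781/25.11 = 0.02302 hr
Wq(M/D/1) = ρ/(2(μ−λ)) = 0.01151 hr
Savings = 0.02302 − 0.01151 = 0.01151 hr

Final: 0.01151 hr


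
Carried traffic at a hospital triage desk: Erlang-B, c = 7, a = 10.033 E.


B(7,10.033) = 0.410510 (Erlang-B)
Carried load = a(1 − B) = 10.033·(1 − 0.410510) = 10.033·0.589490 = 5.9144 E

Final: 5.9144 Erlangs


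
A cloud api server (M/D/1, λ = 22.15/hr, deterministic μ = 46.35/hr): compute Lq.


ρ = 22.15/46.35 = 0.4779
M/D/1: Lq = ρ²/(2(1−ρ)) = 0.2284/(2·0.5221) = 0.21870

Final: 0.21870


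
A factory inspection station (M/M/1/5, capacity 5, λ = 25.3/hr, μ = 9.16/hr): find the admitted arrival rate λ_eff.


ρ = 2.7620; P_K = (1−ρ)ρ^5/(1−ρ^6) = 0.639385
λ_eff = λ(1 − P_K) = 25.3·(1 − 0.639385) = 25.3·0.360615 = 9.1236 /hr

Final: 9.1236 /hr


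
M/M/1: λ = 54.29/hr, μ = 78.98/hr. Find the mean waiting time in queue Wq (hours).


ρ = 54.29/78.98 = 0.6874
Wq = ρ/(μ−λ) = 0.6874/(78.98 − 54.29) = 0.6874/24.69 = 0.02784 hr

Final: 0.02784 hr


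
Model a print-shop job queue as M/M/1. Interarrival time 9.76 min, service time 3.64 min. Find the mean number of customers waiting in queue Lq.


λ = 60/9.76 = 6.1475 /hr
μ = 60/3.64 = 16.4835 /hr
ρ = λ/μ = 6.1475/16.4835 = 0.3730
Lq = ρ²/(1−ρ) = 0.1391/0.6270 = 0.2218

Final: 0.2218


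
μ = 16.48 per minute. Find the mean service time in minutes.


Mean service time = 1/μ = 1/16.48 minute = 0.06068 minute
In minutes: 0.06068 × 1 = 0.06068 min

Final: 0.06068 min


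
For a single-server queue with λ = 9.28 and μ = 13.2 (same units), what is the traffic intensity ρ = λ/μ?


ρ = λ/μ = 9.28/13.2 = 0.7030

Final: 0.7030


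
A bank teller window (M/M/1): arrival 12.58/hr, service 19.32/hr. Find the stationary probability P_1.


ρ = 12.58/19.32 = 0.6511
P_n = (1−ρ)·ρ^n = (1 − 0.6511)·0.6511^1 = 0.3489·0.651139 = 0.227157

Final: 0.227157


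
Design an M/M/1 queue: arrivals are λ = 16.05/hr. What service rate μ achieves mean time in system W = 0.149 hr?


W = 1/(μ−λ) ⇒ μ − λ = 1/W = 1/0.149 = 6.7114
μ = λ + 1/W = 16.05 + 6.7114 = 22.7614 per hr

Final: 22.7614 /hr


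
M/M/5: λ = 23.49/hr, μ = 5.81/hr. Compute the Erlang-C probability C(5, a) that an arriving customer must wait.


a = λ/μ = 4.0430; ρ = a/5 = 0.8086
P₀ = 0.012136 (from M/M/c formula)
C(c,a) = [a^c/(c!(1−ρ))]·P₀ = [1080.27524/(120·0.1914)]·0.012136
= 47.03537·0.012136 = 0.570823

Final: 0.570823


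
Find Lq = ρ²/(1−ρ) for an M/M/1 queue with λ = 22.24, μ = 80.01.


ρ = 22.24/80.01 = 0.2780
Lq = ρ²/(1−ρ) = 0.07726/0.7220 = 0.1070

Final: 0.1070


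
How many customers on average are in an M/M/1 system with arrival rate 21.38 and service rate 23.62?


ρ = λ/μ = 21.38/23.62 = 0.9052
L = ρ/(1−ρ) = 0.9052/(1 − 0.9052) = 0.9052/0.09483 = 9.5446

Final: 9.5446


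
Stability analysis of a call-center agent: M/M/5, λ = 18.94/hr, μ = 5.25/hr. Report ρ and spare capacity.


Total capacity cμ = 5·5.25 = 26.25/hr
ρ = λ/(cμ) = 18.94/26.25 = 0.7215
Stable ⇔ ρ < 1: YES
Spare capacity = cμ − λ = 26.25 − 18.94 = 7.31/hr

Final: ρ = 0.7215; stable; margin = 7.31/hr


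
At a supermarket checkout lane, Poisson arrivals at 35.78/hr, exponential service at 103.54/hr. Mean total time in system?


W = 1/(μ−λ) = 1/(103.54 − 35.78) = 1/67.76 = 0.01476 hr

Final: 0.01476 hr


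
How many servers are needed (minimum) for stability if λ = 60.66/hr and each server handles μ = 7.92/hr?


Stability requires cμ > λ ⇔ c > λ/μ.
λ/μ = 60.66/7.92 = 7.6591
Minimum integer c = ⌊7.6591⌋ + 1 = 8
Check: 8·7.92 = 63.36 > 60.66, while 7·7.92 = 55.44 ≤ 60.66

Final: 8 servers


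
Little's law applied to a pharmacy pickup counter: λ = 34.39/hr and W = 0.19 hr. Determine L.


L = λW = 34.39·0.19 = 6.5341

Final: 6.5341


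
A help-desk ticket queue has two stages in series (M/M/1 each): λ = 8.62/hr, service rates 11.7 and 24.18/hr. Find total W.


Each node sees arrival rate λ = 8.62/hr (tandem ⇒ throughput preserved).
W₁ = 1/(μ₁−λ) = 1/(11.7−8.62) = 0.32468 hr
W₂ = 1/(μ₂−λ) = 1/(24.18−8.62) = 0.06427 hr
W_total = W₁ + W₂ = 0.32468 + 0.06427 = 0.38894 hr

Final: 0.38894 hr


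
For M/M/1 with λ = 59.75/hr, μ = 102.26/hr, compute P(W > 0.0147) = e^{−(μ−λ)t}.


W ~ Exponential(μ−λ) for M/M/1.
μ − λ = 102.26 − 59.75 = 42.5100
P(W > t) = e^{−(μ−λ)t} = e^{−0.6249} = 0.535317

Final: 0.535317


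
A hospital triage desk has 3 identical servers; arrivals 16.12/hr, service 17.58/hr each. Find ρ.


ρ = λ/(cμ) = 16.12/(3·17.58) = 16.12/52.74 = 0.3057

Final: 0.3057


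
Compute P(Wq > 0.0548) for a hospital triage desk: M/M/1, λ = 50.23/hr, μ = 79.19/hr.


ρ = 50.23/79.19 = 0.6343
P(Wq > t) = ρ·e^{−(μ−λ)t} = 0.6343·e^{−1.5870}
= 0.6343·0.204537 = 0.129737

Final: 0.129737


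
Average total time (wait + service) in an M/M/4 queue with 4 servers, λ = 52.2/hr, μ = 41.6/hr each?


a = 1.2548; ρ = 0.3137; P₀ = 0.283939
Lq = P₀·a^c·ρ/(c!(1−ρ)²) = 0.01954
Wq = Lq/λ = 0.01954/52.2 = 0.0003742 hr
W = Wq + 1/μ = 0.0003742 + 0.02404 = 0.02441 hr

Final: 0.02441 hr


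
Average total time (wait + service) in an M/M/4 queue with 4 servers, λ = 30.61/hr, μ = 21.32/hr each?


a = 1.4357; ρ = 0.3589; P₀ = 0.236080
Lq = P₀·a^c·ρ/(c!(1−ρ)²) = 0.03651
Wq = Lq/λ = 0.03651/30.61 = 0.001193 hr
W = Wq + 1/μ = 0.001193 + 0.04690 = 0.04810 hr

Final: 0.04810 hr


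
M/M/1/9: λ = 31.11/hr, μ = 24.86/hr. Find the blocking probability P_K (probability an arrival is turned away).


ρ = λ/μ = 31.11/24.86 = 1.2514
P_K = (1−ρ)ρ^K/(1−ρ^(K+1)) = (-0.2514·7.526447)/(1 − 9.418655)
= -1.892208/-8.418655 = 0.224764

Final: 0.224764


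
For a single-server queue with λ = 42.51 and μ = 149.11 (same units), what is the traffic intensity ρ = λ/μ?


ρ = λ/μ = 42.51/149.11 = 0.2851

Final: 0.2851


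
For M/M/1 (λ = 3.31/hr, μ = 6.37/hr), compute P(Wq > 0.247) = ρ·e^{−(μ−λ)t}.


ρ = 3.31/6.37 = 0.5196
P(Wq > t) = ρ·e^{−(μ−λ)t} = 0.5196·e^{−0.7558}
= 0.5196·0.469625 = 0.244028

Final: 0.244028


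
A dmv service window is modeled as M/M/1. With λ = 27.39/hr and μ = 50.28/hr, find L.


ρ = λ/μ = 27.39/50.28 = 0.5447
L = ρ/(1−ρ) = 0.5447/(1 − 0.5447) = 0.5447/0.4553 = 1.1966

Final: 1.1966


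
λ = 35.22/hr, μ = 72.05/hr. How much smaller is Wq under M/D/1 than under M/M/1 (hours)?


ρ = 35.22/72.05 = 0.4888
Wq(M/M/1) = ρ/(μ−λ) = 0.4888/36.83 = 0.01327 hr
Wq(M/D/1) = ρ/(2(μ−λ)) = 0.006636 hr
Savings = 0.01327 − 0.006636 = 0.006636 hr

Final: 0.006636 hr


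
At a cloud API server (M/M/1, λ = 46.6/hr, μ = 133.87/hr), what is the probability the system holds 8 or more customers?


ρ = 46.6/133.87 = 0.3481
P(N ≥ n) = ρ^n = 0.3481^8 = 0.0002156

Final: 0.0002156


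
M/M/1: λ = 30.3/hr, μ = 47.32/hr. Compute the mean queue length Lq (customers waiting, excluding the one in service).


ρ = 30.3/47.32 = 0.6403
Lq = ρ²/(1−ρ) = 0.4100/0.3597 = 1.1399

Final: 1.1399


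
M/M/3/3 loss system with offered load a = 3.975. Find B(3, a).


B(c,a) = (a^c/c!) / Σ_{k=0}^{c} a^k/k!
a^3/3! = 10.467914
Σ terms (k=0..3): 1.00000 + 3.97500 + 7.90031 + 10.46791 = 23.343227
B = 10.467914/23.343227 = 0.448435

Final: 0.448435


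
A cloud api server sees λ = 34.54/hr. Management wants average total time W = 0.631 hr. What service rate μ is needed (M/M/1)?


W = 1/(μ−λ) ⇒ μ − λ = 1/W = 1/0.631 = 1.5848
μ = λ + 1/W = 34.54 + 1.5848 = 36.1248 per hr

Final: 36.1248 /hr


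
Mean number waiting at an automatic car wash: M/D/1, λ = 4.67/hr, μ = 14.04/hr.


ρ = 4.67/14.04 = 0.3326
M/D/1: Lq = ρ²/(2(1−ρ)) = 0.1106/(2·0.6674) = 0.08289

Final: 0.08289


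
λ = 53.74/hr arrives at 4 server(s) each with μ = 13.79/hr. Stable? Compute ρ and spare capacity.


Total capacity cμ = 4·13.79 = 55.16/hr
ρ = λ/(cμ) = 53.74/55.16 = 0.9743
Stable ⇔ ρ < 1: YES
Spare capacity = cμ − λ = 55.16 − 53.74 = 1.42/hr

Final: ρ = 0.9743; stable; margin = 1.42/hr


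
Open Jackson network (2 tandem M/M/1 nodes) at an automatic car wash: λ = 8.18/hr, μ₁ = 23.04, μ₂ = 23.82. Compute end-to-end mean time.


Each node sees arrival rate λ = 8.18/hr (tandem ⇒ throughput preserved).
W₁ = 1/(μ₁−λ) = 1/(23.04−8.18) = 0.06729 hr
W₂ = 1/(μ₂−λ) = 1/(23.82−8.18) = 0.06394 hr
W_total = W₁ + W₂ = 0.06729 + 0.06394 = 0.13123 hr

Final: 0.13123 hr


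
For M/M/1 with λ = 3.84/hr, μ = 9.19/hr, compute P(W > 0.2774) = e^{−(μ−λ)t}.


W ~ Exponential(μ−λ) for M/M/1.
μ − λ = 9.19 − 3.84 = 5.3500
P(W > t) = e^{−(μ−λ)t} = e^{−1.4841} = 0.226709

Final: 0.226709


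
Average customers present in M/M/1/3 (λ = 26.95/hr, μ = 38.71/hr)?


ρ = 26.95/38.71 = 0.6962
L = ρ[1 − (K+1)ρ^K + Kρ^(K+1)] / [(1−ρ)(1−ρ^(K+1))]
Numerator: 0.6962·(1 − 4·0.337448 + 3·0.234932) = 0.247155
Denominator: (0.3038)·(0.765068) = 0.232426
L = 0.247155/0.232426 = 1.0634

Final: 1.0634


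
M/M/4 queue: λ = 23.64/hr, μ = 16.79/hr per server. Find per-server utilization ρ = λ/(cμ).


ρ = λ/(cμ) = 23.64/(4·16.79) = 23.64/67.16 = 0.3520

Final: 0.3520


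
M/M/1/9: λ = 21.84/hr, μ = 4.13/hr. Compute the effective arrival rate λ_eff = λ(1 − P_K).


ρ = 5.2881; P_K = (1−ρ)ρ^9/(1−ρ^10) = 0.810897
λ_eff = λ(1 − P_K) = 21.84·(1 − 0.810897) = 21.84·0.189103 = 4.1300 /hr

Final: 4.1300 /hr


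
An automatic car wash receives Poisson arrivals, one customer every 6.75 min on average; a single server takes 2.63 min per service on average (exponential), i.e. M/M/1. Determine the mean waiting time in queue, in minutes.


λ = 60/6.75 = 8.8889 /hr
μ = 60/2.63 = 22.8137 /hr
ρ = λ/μ = 8.8889/22.8137 = 0.3896
Wq = ρ/(μ−λ) = 0.3896/(22.8137−8.8889) = 0.02798 hr
In minutes: 0.02798·60 = 1.679 min

Final: 1.679 min


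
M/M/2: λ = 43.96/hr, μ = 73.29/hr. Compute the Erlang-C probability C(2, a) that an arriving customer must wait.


a = λ/μ = 0.5998; ρ = a/2 = 0.2999
P₀ = 0.538575 (from M/M/c formula)
C(c,a) = [a^c/(c!(1−ρ))]·P₀ = [0.35977/(2·0.7001)]·0.538575
= 0.25694·0.538575 = 0.138384

Final: 0.138384


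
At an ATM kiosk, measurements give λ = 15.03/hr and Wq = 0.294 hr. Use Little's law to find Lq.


Lq = λWq = 15.03·0.294 = 4.4188

Final: 4.4188


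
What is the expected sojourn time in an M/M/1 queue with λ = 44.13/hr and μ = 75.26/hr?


W = 1/(μ−λ) = 1/(75.26 − 44.13) = 1/31.13 = 0.03212 hr

Final: 0.03212 hr


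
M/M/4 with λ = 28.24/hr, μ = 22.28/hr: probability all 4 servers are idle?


a = λ/μ = 28.24/22.28 = 1.2675; ρ = a/c = 0.3169
Σ_{k=0}^{3} a^k/k! (terms k=0..3) = 1.00000 + 1.26750 + 0.80328 + 0.33939 = 3.41018
Tail: a^4/(4!(1−ρ)) = 2.58106/(24·0.6831) = 0.15743
P₀ = 1/(3.41018 + 0.15743) = 1/3.56761 = 0.280300

Final: 0.280300


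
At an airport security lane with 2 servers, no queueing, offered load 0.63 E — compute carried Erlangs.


B(2,0.63) = 0.108535 (Erlang-B)
Carried load = a(1 − B) = 0.63·(1 − 0.108535) = 0.63·0.891465 = 0.5616 E

Final: 0.5616 Erlangs


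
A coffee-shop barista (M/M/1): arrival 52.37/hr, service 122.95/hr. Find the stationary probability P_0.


ρ = 52.37/122.95 = 0.4259
P_n = (1−ρ)·ρ^n = (1 − 0.4259)·0.4259^0 = 0.5741·1.000000 = 0.574054

Final: 0.574054


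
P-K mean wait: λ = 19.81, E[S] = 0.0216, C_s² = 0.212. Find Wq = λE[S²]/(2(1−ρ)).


ρ = λ·E[S] = 19.81·0.0216 = 0.4279
E[S²] = E[S]²(1+C_s²) = 0.0216²·(1+0.212) = 0.0005655
Wq = λ·E[S²]/(2(1−ρ)) = 19.81·0.0005655/(2·0.5721) = 0.009790 hr

Final: 0.009790 hr


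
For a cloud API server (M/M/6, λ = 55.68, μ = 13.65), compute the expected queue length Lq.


a = λ/μ = 4.0791; ρ = a/6 = 0.6799
P₀ = 0.015234
Lq = P₀·a^c·ρ / (c!·(1−ρ)²) = 0.015234·4606.80099·0.6799/(720·0.10249)
= 0.64653

Final: 0.64653


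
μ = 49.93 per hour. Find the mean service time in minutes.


Mean service time = 1/μ = 1/49.93 hour = 0.02003 hour
In minutes: 0.02003 × 60 = 1.2017 min

Final: 1.2017 min


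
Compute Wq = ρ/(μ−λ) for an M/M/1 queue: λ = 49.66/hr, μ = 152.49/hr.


ρ = 49.66/152.49 = 0.3257
Wq = ρ/(μ−λ) = 0.3257/(152.49 − 49.66) = 0.3257/102.83 = 0.003167 hr

Final: 0.003167 hr


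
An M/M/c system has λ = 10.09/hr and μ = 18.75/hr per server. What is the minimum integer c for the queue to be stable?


Stability requires cμ > λ ⇔ c > λ/μ.
λ/μ = 10.09/18.75 = 0.5381
Minimum integer c = ⌊0.5381⌋ + 1 = 1
Check: 1·18.75 = 18.75 > 10.09, while 0·18.75 = 0.00 ≤ 10.09

Final: 1 servers


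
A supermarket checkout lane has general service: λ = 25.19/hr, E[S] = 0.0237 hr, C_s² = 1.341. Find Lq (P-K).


ρ = λ·E[S] = 25.19·0.0237 = 0.5970
Lq = ρ²(1+C_s²)/(2(1−ρ)) = 0.3564·(1+1.341)/(2·0.4030)
= 0.3564·2.3410/0.8060 = 1.03520

Final: 1.03520


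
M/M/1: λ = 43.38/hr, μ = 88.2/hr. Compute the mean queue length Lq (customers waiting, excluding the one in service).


ρ = 43.38/88.2 = 0.4918
Lq = ρ²/(1−ρ) = 0.2419/0.5082 = 0.4760

Final: 0.4760


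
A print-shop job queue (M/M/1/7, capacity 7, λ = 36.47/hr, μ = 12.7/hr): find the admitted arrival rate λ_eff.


ρ = 2.8717; P_K = (1−ρ)ρ^7/(1−ρ^8) = 0.651910
λ_eff = λ(1 − P_K) = 36.47·(1 − 0.651910) = 36.47·0.348090 = 12.6949 /hr

Final: 12.6949 /hr


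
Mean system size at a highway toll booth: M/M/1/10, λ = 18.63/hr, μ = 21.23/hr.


ρ = 18.63/21.23 = 0.8775
L = ρ[1 − (K+1)ρ^K + Kρ^(K+1)] / [(1−ρ)(1−ρ^(K+1))]
Numerator: 0.8775·(1 − 11·0.270787 + 10·0.237625) = 0.348893
Denominator: (0.1225)·(0.762375) = 0.093367
L = 0.348893/0.093367 = 3.7368

Final: 3.7368


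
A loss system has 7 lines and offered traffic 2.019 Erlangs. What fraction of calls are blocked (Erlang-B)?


B(c,a) = (a^c/c!) / Σ_{k=0}^{c} a^k/k!
a^7/7! = 0.027135
Σ terms (k=0..7): 1.00000 + 2.01900 + 2.03818 + 1.37170 + 0.69236 + 0.27958 + 0.09408 + 0.02713 = 7.522028
B = 0.027135/7.522028 = 0.003607

Final: 0.003607


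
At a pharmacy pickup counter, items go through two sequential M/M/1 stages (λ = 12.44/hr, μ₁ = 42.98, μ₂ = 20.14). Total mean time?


Each node sees arrival rate λ = 12.44/hr (tandem ⇒ throughput preserved).
W₁ = 1/(μ₁−λ) = 1/(42.98−12.44) = 0.03274 hr
W₂ = 1/(μ₂−λ) = 1/(20.14−12.44) = 0.12987 hr
W_total = W₁ + W₂ = 0.03274 + 0.12987 = 0.16261 hr

Final: 0.16261 hr
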